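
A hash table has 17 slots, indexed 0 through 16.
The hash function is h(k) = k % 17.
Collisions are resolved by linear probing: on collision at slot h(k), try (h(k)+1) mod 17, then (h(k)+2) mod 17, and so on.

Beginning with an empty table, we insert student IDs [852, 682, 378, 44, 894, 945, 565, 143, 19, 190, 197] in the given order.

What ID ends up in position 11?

894

852 hashes to 2; slot 2 is free -> place at 2.
682 hashes to 2; 2 taken -> place at 3.
378 hashes to 4; slot 4 is free -> place at 4.
44 hashes to 10; slot 10 is free -> place at 10.
894 hashes to 10; 10 taken -> place at 11.
945 hashes to 10; 10,11 taken -> place at 12.
565 hashes to 4; 4 taken -> place at 5.
143 hashes to 7; slot 7 is free -> place at 7.
19 hashes to 2; 2,3,4,5 taken -> place at 6.
190 hashes to 3; 3,4,5,6,7 taken -> place at 8.
197 hashes to 10; 10,11,12 taken -> place at 13.
Table: [∅, ∅, 852, 682, 378, 565, 19, 143, 190, ∅, 44, 894, 945, 197, ∅, ∅, ∅]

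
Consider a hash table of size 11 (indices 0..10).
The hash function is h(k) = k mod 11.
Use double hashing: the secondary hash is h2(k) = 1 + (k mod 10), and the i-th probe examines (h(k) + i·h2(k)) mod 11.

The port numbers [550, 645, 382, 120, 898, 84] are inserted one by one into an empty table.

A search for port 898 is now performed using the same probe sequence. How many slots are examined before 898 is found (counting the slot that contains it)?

2

550 hashes to 0; slot 0 is free → place at 0.
645 hashes to 7; slot 7 is free → place at 7.
382 hashes to 8; slot 8 is free → place at 8.
120 hashes to 10; slot 10 is free → place at 10.
898 hashes to 7, h2=9; 7 taken → place at 5.
84 hashes to 7, h2=5; 7 taken → place at 1.
Table: [550, 84, ., ., ., 898, ., 645, 382, ., 120]
Lookup 898: h=7, h2=9, probe 7,5 → found at 5.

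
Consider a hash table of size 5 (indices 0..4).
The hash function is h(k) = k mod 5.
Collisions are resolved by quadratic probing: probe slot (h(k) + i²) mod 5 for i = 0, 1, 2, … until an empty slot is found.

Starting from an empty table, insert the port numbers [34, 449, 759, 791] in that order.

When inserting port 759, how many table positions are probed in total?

3

34: h=4 → slot 4
449: h=4, probe 4,0 → slot 0
759: h=4, probe 4,0,3 → slot 3
791: h=1 → slot 1
Table: [449, 791, _, 759, 34]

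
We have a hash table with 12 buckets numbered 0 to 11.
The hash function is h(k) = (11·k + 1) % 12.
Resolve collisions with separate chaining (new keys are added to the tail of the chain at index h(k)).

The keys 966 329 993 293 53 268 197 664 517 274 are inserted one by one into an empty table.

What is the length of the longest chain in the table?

966 -> bucket 7
329 -> bucket 8
993 -> bucket 4
293 -> bucket 8 (collision)
53 -> bucket 8 (collision)
268 -> bucket 9
197 -> bucket 8 (collision)
664 -> bucket 9 (collision)
517 -> bucket 0
274 -> bucket 3
Final buckets:
0: 517
1: .
2: .
3: 274
4: 993
5: .
6: .
7: 966
8: 329 -> 293 -> 53 -> 197
9: 268 -> 664
10: .
11: .

4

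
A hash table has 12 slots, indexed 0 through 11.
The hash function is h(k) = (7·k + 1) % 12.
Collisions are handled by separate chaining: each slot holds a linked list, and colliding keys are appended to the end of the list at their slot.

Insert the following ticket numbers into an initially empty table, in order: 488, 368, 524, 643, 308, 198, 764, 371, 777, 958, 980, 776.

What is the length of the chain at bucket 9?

488 → bucket 9
368 → bucket 9 (collision)
524 → bucket 9 (collision)
643 → bucket 2
308 → bucket 9 (collision)
198 → bucket 7
764 → bucket 9 (collision)
371 → bucket 6
777 → bucket 4
958 → bucket 11
980 → bucket 9 (collision)
776 → bucket 9 (collision)
Final buckets:
0: _
1: _
2: 643
3: _
4: 777
5: _
6: 371
7: 198
8: _
9: 488 -> 368 -> 524 -> 308 -> 764 -> 980 -> 776
10: _
11: 958

7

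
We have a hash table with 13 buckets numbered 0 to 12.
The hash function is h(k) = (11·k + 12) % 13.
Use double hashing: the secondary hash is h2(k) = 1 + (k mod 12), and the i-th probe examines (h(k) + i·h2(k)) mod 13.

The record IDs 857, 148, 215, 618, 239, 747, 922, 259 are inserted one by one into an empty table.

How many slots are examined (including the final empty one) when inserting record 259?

2

Insert 857: h=1, slot 1 empty -> index 1.
Insert 148: h=2, slot 2 empty -> index 2.
Insert 215: h=11, slot 11 empty -> index 11.
Insert 618: h=11, h2=7, slot 11 occupied -> index 5.
Insert 239: h=2, h2=12, slots 2,1 occupied -> index 0.
Insert 747: h=0, h2=4, slot 0 occupied -> index 4.
Insert 922: h=1, h2=11, slot 1 occupied -> index 12.
Insert 259: h=1, h2=8, slot 1 occupied -> index 9.
Table: [239, 857, 148, _, 747, 618, _, _, _, 259, _, 215, 922]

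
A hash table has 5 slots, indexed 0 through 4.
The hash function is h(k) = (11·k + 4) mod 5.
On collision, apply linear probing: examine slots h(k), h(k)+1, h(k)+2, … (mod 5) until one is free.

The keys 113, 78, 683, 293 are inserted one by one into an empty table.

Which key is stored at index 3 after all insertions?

78

113 hashes to 2; slot 2 is free -> place at 2.
78 hashes to 2; 2 taken -> place at 3.
683 hashes to 2; 2,3 taken -> place at 4.
293 hashes to 2; 2,3,4 taken -> place at 0.
Table: [293, -, 113, 78, 683]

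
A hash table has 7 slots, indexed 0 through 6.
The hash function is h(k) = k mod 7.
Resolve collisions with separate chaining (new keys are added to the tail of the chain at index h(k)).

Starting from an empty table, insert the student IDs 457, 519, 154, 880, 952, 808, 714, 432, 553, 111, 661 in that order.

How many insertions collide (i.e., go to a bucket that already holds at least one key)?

5

457 -> bucket 2
519 -> bucket 1
154 -> bucket 0
880 -> bucket 5
952 -> bucket 0 (collision)
808 -> bucket 3
714 -> bucket 0 (collision)
432 -> bucket 5 (collision)
553 -> bucket 0 (collision)
111 -> bucket 6
661 -> bucket 3 (collision)
Final buckets:
0: 154 -> 952 -> 714 -> 553
1: 519
2: 457
3: 808 -> 661
4: .
5: 880 -> 432
6: 111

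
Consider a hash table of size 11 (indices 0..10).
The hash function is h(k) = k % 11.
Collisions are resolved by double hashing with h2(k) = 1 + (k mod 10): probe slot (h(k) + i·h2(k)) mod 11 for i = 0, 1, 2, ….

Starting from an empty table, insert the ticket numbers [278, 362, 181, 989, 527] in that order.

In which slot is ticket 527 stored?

278: h=3 -> slot 3
362: h=10 -> slot 10
181: h=5 -> slot 5
989: h=10, h2=10, probe 10,9 -> slot 9
527: h=10, h2=8, probe 10,7 -> slot 7
Table: [., ., ., 278, ., 181, ., 527, ., 989, 362]

7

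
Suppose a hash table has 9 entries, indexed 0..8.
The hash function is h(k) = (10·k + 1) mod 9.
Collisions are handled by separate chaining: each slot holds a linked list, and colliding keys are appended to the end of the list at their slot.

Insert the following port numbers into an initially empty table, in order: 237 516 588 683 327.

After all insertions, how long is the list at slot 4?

4

Insert 237: h=4, bucket 4 empty → new chain.
Insert 516: h=4, bucket 4 nonempty → append to chain.
Insert 588: h=4, bucket 4 nonempty → append to chain.
Insert 683: h=0, bucket 0 empty → new chain.
Insert 327: h=4, bucket 4 nonempty → append to chain.
Final buckets:
0: 683
1: -
2: -
3: -
4: 237 -> 516 -> 588 -> 327
5: -
6: -
7: -
8: -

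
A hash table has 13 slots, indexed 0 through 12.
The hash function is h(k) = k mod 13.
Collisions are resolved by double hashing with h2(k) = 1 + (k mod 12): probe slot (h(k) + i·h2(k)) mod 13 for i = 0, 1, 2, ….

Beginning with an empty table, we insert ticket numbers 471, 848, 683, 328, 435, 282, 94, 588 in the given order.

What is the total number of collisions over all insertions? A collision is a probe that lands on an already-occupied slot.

4

471: h=3 -> slot 3
848: h=3, h2=9, probe 3,12 -> slot 12
683: h=7 -> slot 7
328: h=3, h2=5, probe 3,8 -> slot 8
435: h=6 -> slot 6
282: h=9 -> slot 9
94: h=3, h2=11, probe 3,1 -> slot 1
588: h=3, h2=1, probe 3,4 -> slot 4
Table: [∅, 94, ∅, 471, 588, ∅, 435, 683, 328, 282, ∅, ∅, 848]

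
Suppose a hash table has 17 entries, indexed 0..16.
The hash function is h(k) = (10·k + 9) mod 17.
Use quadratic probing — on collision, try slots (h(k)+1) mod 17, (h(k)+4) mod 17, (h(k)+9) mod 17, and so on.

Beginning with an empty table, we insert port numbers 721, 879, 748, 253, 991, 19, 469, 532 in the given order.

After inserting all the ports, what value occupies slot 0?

Insert 721: h=11, slot 11 empty -> index 11.
Insert 879: h=10, slot 10 empty -> index 10.
Insert 748: h=9, slot 9 empty -> index 9.
Insert 253: h=6, slot 6 empty -> index 6.
Insert 991: h=8, slot 8 empty -> index 8.
Insert 19: h=12, slot 12 empty -> index 12.
Insert 469: h=7, slot 7 empty -> index 7.
Insert 532: h=8, slots 8,9,12 occupied -> index 0.
Table: [532, -, -, -, -, -, 253, 469, 991, 748, 879, 721, 19, -, -, -, -]

532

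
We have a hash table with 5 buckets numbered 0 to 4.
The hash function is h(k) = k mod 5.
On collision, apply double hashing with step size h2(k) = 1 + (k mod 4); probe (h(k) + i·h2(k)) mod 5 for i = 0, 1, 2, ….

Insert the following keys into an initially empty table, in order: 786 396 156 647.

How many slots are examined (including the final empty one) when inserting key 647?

3

786 hashes to 1; slot 1 is free -> place at 1.
396 hashes to 1, h2=1; 1 taken -> place at 2.
156 hashes to 1, h2=1; 1,2 taken -> place at 3.
647 hashes to 2, h2=4; 2,1 taken -> place at 0.
Table: [647, 786, 396, 156, .]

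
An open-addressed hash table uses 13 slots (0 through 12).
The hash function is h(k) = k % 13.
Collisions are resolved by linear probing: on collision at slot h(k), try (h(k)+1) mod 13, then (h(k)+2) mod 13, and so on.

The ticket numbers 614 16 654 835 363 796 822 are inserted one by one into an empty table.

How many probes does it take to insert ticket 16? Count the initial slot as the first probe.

614: h=3 -> slot 3
16: h=3, probe 3,4 -> slot 4
654: h=4, probe 4,5 -> slot 5
835: h=3, probe 3,4,5,6 -> slot 6
363: h=12 -> slot 12
796: h=3, probe 3,4,5,6,7 -> slot 7
822: h=3, probe 3,4,5,6,7,8 -> slot 8
Table: [_, _, _, 614, 16, 654, 835, 796, 822, _, _, _, 363]

2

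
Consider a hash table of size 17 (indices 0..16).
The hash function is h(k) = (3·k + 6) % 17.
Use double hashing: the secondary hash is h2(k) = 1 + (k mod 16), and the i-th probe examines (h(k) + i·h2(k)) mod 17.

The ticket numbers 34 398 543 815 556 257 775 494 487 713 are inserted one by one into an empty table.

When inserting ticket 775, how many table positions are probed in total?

3

Insert 34: h=6, slot 6 empty => index 6.
Insert 398: h=10, slot 10 empty => index 10.
Insert 543: h=3, slot 3 empty => index 3.
Insert 815: h=3, h2=16, slot 3 occupied => index 2.
Insert 556: h=8, slot 8 empty => index 8.
Insert 257: h=12, slot 12 empty => index 12.
Insert 775: h=2, h2=8, slots 2,10 occupied => index 1.
Insert 494: h=9, slot 9 empty => index 9.
Insert 487: h=5, slot 5 empty => index 5.
Insert 713: h=3, h2=10, slot 3 occupied => index 13.
Table: [-, 775, 815, 543, -, 487, 34, -, 556, 494, 398, -, 257, 713, -, -, -]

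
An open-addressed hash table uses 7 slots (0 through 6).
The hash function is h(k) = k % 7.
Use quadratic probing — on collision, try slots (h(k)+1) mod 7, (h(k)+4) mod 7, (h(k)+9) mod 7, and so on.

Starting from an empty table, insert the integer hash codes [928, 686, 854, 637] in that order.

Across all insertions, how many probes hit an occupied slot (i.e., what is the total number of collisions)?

4

928 hashes to 4; slot 4 is free -> place at 4.
686 hashes to 0; slot 0 is free -> place at 0.
854 hashes to 0; 0 taken -> place at 1.
637 hashes to 0; 0,1,4 taken -> place at 2.
Table: [686, 854, 637, -, 928, -, -]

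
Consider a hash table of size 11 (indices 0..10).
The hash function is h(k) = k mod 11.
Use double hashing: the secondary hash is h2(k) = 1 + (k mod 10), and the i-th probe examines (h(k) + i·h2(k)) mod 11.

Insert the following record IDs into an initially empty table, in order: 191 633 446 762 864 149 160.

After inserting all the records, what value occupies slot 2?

446

191 hashes to 4; slot 4 is free -> place at 4.
633 hashes to 6; slot 6 is free -> place at 6.
446 hashes to 6, h2=7; 6 taken -> place at 2.
762 hashes to 3; slot 3 is free -> place at 3.
864 hashes to 6, h2=5; 6 taken -> place at 0.
149 hashes to 6, h2=10; 6 taken -> place at 5.
160 hashes to 6, h2=1; 6 taken -> place at 7.
Table: [864, _, 446, 762, 191, 149, 633, 160, _, _, _]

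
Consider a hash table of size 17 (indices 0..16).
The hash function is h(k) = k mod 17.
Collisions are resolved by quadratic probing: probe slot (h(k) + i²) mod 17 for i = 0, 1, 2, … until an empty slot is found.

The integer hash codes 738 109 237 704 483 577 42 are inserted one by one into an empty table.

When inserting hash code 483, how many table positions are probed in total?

5

Insert 738: h=7, slot 7 empty → index 7.
Insert 109: h=7, slot 7 occupied → index 8.
Insert 237: h=16, slot 16 empty → index 16.
Insert 704: h=7, slots 7,8 occupied → index 11.
Insert 483: h=7, slots 7,8,11,16 occupied → index 6.
Insert 577: h=16, slot 16 occupied → index 0.
Insert 42: h=8, slot 8 occupied → index 9.
Table: [577, _, _, _, _, _, 483, 738, 109, 42, _, 704, _, _, _, _, 237]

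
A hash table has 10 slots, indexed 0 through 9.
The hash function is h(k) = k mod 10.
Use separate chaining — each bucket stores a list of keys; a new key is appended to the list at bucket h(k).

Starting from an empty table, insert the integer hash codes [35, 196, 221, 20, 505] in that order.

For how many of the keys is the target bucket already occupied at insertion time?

Insert 35: h=5, bucket 5 empty → new chain.
Insert 196: h=6, bucket 6 empty → new chain.
Insert 221: h=1, bucket 1 empty → new chain.
Insert 20: h=0, bucket 0 empty → new chain.
Insert 505: h=5, bucket 5 nonempty → append to chain.
Final buckets:
0: 20
1: 221
2: ∅
3: ∅
4: ∅
5: 35 -> 505
6: 196
7: ∅
8: ∅
9: ∅

1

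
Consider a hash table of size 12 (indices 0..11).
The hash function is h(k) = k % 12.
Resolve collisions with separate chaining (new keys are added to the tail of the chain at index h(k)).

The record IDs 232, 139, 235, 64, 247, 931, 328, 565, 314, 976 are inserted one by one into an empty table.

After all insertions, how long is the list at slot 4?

4

Insert 232: h=4, bucket 4 empty → new chain.
Insert 139: h=7, bucket 7 empty → new chain.
Insert 235: h=7, bucket 7 nonempty → append to chain.
Insert 64: h=4, bucket 4 nonempty → append to chain.
Insert 247: h=7, bucket 7 nonempty → append to chain.
Insert 931: h=7, bucket 7 nonempty → append to chain.
Insert 328: h=4, bucket 4 nonempty → append to chain.
Insert 565: h=1, bucket 1 empty → new chain.
Insert 314: h=2, bucket 2 empty → new chain.
Insert 976: h=4, bucket 4 nonempty → append to chain.
Final buckets:
0: ∅
1: 565
2: 314
3: ∅
4: 232 -> 64 -> 328 -> 976
5: ∅
6: ∅
7: 139 -> 235 -> 247 -> 931
8: ∅
9: ∅
10: ∅
11: ∅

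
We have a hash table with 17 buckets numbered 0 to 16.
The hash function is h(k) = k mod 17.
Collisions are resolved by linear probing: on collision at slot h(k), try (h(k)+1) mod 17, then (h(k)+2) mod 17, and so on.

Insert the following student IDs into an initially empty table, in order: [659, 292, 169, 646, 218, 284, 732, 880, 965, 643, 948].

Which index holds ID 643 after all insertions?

659 hashes to 13; slot 13 is free → place at 13.
292 hashes to 3; slot 3 is free → place at 3.
169 hashes to 16; slot 16 is free → place at 16.
646 hashes to 0; slot 0 is free → place at 0.
218 hashes to 14; slot 14 is free → place at 14.
284 hashes to 12; slot 12 is free → place at 12.
732 hashes to 1; slot 1 is free → place at 1.
880 hashes to 13; 13,14 taken → place at 15.
965 hashes to 13; 13,14,15,16,0,1 taken → place at 2.
643 hashes to 14; 14,15,16,0,1,2,3 taken → place at 4.
948 hashes to 13; 13,14,15,16,0,1,2,3,4 taken → place at 5.
Table: [646, 732, 965, 292, 643, 948, ., ., ., ., ., ., 284, 659, 218, 880, 169]

4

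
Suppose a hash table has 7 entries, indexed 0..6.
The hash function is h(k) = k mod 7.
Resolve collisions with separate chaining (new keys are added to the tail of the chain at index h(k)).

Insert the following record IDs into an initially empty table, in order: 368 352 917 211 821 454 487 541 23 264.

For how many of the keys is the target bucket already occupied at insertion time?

4

Insert 368: h=4, bucket 4 empty -> new chain.
Insert 352: h=2, bucket 2 empty -> new chain.
Insert 917: h=0, bucket 0 empty -> new chain.
Insert 211: h=1, bucket 1 empty -> new chain.
Insert 821: h=2, bucket 2 nonempty -> append to chain.
Insert 454: h=6, bucket 6 empty -> new chain.
Insert 487: h=4, bucket 4 nonempty -> append to chain.
Insert 541: h=2, bucket 2 nonempty -> append to chain.
Insert 23: h=2, bucket 2 nonempty -> append to chain.
Insert 264: h=5, bucket 5 empty -> new chain.
Final buckets:
0: 917
1: 211
2: 352 -> 821 -> 541 -> 23
3: ∅
4: 368 -> 487
5: 264
6: 454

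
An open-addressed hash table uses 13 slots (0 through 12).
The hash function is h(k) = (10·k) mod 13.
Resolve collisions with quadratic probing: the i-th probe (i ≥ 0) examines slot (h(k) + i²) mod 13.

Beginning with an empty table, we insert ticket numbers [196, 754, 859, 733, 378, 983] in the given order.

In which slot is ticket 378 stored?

1

196: h=10 → slot 10
754: h=0 → slot 0
859: h=10, probe 10,11 → slot 11
733: h=11, probe 11,12 → slot 12
378: h=10, probe 10,11,1 → slot 1
983: h=2 → slot 2
Table: [754, 378, 983, ., ., ., ., ., ., ., 196, 859, 733]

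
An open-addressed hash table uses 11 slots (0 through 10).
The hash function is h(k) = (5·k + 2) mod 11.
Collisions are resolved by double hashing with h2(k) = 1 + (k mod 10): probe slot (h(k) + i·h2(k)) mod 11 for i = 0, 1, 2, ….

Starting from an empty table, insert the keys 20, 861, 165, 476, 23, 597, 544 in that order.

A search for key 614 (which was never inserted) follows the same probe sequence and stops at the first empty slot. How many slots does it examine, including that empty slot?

Insert 20: h=3, slot 3 empty -> index 3.
Insert 861: h=6, slot 6 empty -> index 6.
Insert 165: h=2, slot 2 empty -> index 2.
Insert 476: h=6, h2=7, slots 6,2 occupied -> index 9.
Insert 23: h=7, slot 7 empty -> index 7.
Insert 597: h=6, h2=8, slots 6,3 occupied -> index 0.
Insert 544: h=5, slot 5 empty -> index 5.
Table: [597, _, 165, 20, _, 544, 861, 23, _, 476, _]
Lookup 614: h=3, h2=5, probe 3,8 → slot 8 empty, not found.

2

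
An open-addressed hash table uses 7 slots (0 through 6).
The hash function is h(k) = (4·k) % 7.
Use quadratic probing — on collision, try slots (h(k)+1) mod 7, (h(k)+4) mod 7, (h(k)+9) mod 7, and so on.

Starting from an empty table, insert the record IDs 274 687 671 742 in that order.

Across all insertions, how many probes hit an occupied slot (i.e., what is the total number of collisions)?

1

Insert 274: h=4, slot 4 empty → index 4.
Insert 687: h=4, slot 4 occupied → index 5.
Insert 671: h=3, slot 3 empty → index 3.
Insert 742: h=0, slot 0 empty → index 0.
Table: [742, —, —, 671, 274, 687, —]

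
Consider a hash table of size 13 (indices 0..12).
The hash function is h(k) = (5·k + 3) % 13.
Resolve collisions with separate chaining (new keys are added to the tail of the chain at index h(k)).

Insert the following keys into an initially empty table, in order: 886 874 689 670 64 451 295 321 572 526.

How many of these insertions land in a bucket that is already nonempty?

886 → bucket 0
874 → bucket 5
689 → bucket 3
670 → bucket 12
64 → bucket 11
451 → bucket 9
295 → bucket 9 (collision)
321 → bucket 9 (collision)
572 → bucket 3 (collision)
526 → bucket 7
Final buckets:
0: 886
1: -
2: -
3: 689 -> 572
4: -
5: 874
6: -
7: 526
8: -
9: 451 -> 295 -> 321
10: -
11: 64
12: 670

3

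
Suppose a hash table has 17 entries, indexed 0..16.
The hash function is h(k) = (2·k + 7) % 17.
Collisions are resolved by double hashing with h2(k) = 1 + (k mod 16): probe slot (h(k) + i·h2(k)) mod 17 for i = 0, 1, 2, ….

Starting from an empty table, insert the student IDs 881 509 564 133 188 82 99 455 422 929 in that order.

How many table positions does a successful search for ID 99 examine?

881: h=1 → slot 1
509: h=5 → slot 5
564: h=13 → slot 13
133: h=1, h2=6, probe 1,7 → slot 7
188: h=9 → slot 9
82: h=1, h2=3, probe 1,4 → slot 4
99: h=1, h2=4, probe 1,5,9,13,0 → slot 0
455: h=16 → slot 16
422: h=1, h2=7, probe 1,8 → slot 8
929: h=12 → slot 12
Table: [99, 881, —, —, 82, 509, —, 133, 422, 188, —, —, 929, 564, —, —, 455]
Lookup 99: h=1, h2=4, probe 1,5,9,13,0 → found at 0.

5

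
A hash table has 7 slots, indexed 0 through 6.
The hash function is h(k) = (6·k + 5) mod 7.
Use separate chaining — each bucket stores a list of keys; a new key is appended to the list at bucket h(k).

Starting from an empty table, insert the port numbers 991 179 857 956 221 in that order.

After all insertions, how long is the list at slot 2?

1

Insert 991: h=1, bucket 1 empty → new chain.
Insert 179: h=1, bucket 1 nonempty → append to chain.
Insert 857: h=2, bucket 2 empty → new chain.
Insert 956: h=1, bucket 1 nonempty → append to chain.
Insert 221: h=1, bucket 1 nonempty → append to chain.
Final buckets:
0: ∅
1: 991 -> 179 -> 956 -> 221
2: 857
3: ∅
4: ∅
5: ∅
6: ∅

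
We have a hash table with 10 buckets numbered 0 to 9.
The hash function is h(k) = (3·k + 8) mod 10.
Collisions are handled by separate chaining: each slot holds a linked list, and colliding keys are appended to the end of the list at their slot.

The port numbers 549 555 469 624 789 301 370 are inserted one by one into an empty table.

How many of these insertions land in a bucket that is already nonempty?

2

Insert 549: h=5, bucket 5 empty -> new chain.
Insert 555: h=3, bucket 3 empty -> new chain.
Insert 469: h=5, bucket 5 nonempty -> append to chain.
Insert 624: h=0, bucket 0 empty -> new chain.
Insert 789: h=5, bucket 5 nonempty -> append to chain.
Insert 301: h=1, bucket 1 empty -> new chain.
Insert 370: h=8, bucket 8 empty -> new chain.
Final buckets:
0: 624
1: 301
2: ∅
3: 555
4: ∅
5: 549 -> 469 -> 789
6: ∅
7: ∅
8: 370
9: ∅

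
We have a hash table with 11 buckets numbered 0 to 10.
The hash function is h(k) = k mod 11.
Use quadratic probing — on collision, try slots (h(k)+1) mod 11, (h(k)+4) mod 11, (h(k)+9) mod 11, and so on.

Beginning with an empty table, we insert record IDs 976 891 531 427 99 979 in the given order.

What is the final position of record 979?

976: h=8 -> slot 8
891: h=0 -> slot 0
531: h=3 -> slot 3
427: h=9 -> slot 9
99: h=0, probe 0,1 -> slot 1
979: h=0, probe 0,1,4 -> slot 4
Table: [891, 99, _, 531, 979, _, _, _, 976, 427, _]

4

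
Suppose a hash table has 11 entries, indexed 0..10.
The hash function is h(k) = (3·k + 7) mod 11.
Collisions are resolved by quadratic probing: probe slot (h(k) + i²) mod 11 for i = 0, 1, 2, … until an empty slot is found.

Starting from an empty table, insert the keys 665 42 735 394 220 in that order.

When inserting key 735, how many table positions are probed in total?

2

Insert 665: h=0, slot 0 empty -> index 0.
Insert 42: h=1, slot 1 empty -> index 1.
Insert 735: h=1, slot 1 occupied -> index 2.
Insert 394: h=1, slots 1,2 occupied -> index 5.
Insert 220: h=7, slot 7 empty -> index 7.
Table: [665, 42, 735, ∅, ∅, 394, ∅, 220, ∅, ∅, ∅]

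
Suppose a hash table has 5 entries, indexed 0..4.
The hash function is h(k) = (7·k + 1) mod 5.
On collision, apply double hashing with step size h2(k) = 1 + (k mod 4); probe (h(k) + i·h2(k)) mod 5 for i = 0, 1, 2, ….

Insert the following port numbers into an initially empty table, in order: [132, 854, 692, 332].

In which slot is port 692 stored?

132: h=0 => slot 0
854: h=4 => slot 4
692: h=0, h2=1, probe 0,1 => slot 1
332: h=0, h2=1, probe 0,1,2 => slot 2
Table: [132, 692, 332, —, 854]

1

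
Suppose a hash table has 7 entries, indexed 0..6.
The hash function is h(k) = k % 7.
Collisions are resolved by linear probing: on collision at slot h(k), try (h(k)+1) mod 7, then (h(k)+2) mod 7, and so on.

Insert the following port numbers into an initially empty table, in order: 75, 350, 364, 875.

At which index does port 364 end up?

1

75 hashes to 5; slot 5 is free -> place at 5.
350 hashes to 0; slot 0 is free -> place at 0.
364 hashes to 0; 0 taken -> place at 1.
875 hashes to 0; 0,1 taken -> place at 2.
Table: [350, 364, 875, —, —, 75, —]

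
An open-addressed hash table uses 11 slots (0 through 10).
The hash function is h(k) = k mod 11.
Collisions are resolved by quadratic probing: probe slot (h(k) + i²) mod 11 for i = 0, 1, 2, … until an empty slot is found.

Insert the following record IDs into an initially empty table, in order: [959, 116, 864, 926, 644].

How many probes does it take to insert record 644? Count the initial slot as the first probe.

3

959: h=2 → slot 2
116: h=6 → slot 6
864: h=6, probe 6,7 → slot 7
926: h=2, probe 2,3 → slot 3
644: h=6, probe 6,7,10 → slot 10
Table: [., ., 959, 926, ., ., 116, 864, ., ., 644]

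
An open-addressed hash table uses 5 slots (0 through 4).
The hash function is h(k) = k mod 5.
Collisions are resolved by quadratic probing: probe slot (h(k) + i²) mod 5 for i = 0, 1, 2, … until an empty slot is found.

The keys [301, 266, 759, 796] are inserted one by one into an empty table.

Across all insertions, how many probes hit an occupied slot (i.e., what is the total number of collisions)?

Insert 301: h=1, slot 1 empty → index 1.
Insert 266: h=1, slot 1 occupied → index 2.
Insert 759: h=4, slot 4 empty → index 4.
Insert 796: h=1, slots 1,2 occupied → index 0.
Table: [796, 301, 266, ∅, 759]

3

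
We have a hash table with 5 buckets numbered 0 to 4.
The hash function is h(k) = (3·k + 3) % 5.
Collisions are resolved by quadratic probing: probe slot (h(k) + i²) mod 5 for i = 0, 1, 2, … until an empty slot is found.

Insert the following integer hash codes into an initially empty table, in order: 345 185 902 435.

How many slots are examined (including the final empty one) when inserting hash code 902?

2

345 hashes to 3; slot 3 is free → place at 3.
185 hashes to 3; 3 taken → place at 4.
902 hashes to 4; 4 taken → place at 0.
435 hashes to 3; 3,4 taken → place at 2.
Table: [902, —, 435, 345, 185]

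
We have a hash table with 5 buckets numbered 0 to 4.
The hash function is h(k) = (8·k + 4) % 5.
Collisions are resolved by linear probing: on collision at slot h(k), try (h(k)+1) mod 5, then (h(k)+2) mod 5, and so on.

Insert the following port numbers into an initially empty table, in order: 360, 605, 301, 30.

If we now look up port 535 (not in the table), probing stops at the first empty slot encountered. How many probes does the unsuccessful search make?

5

360 hashes to 4; slot 4 is free -> place at 4.
605 hashes to 4; 4 taken -> place at 0.
301 hashes to 2; slot 2 is free -> place at 2.
30 hashes to 4; 4,0 taken -> place at 1.
Table: [605, 30, 301, —, 360]
Lookup 535: h=4, probe 4,0,1,2,3 → slot 3 empty, not found.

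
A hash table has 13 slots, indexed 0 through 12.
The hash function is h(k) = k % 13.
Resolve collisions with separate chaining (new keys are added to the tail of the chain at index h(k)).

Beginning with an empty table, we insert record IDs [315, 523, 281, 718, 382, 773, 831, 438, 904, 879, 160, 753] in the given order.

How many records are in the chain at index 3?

3

Insert 315: h=3, bucket 3 empty -> new chain.
Insert 523: h=3, bucket 3 nonempty -> append to chain.
Insert 281: h=8, bucket 8 empty -> new chain.
Insert 718: h=3, bucket 3 nonempty -> append to chain.
Insert 382: h=5, bucket 5 empty -> new chain.
Insert 773: h=6, bucket 6 empty -> new chain.
Insert 831: h=12, bucket 12 empty -> new chain.
Insert 438: h=9, bucket 9 empty -> new chain.
Insert 904: h=7, bucket 7 empty -> new chain.
Insert 879: h=8, bucket 8 nonempty -> append to chain.
Insert 160: h=4, bucket 4 empty -> new chain.
Insert 753: h=12, bucket 12 nonempty -> append to chain.
Final buckets:
0: -
1: -
2: -
3: 315 -> 523 -> 718
4: 160
5: 382
6: 773
7: 904
8: 281 -> 879
9: 438
10: -
11: -
12: 831 -> 753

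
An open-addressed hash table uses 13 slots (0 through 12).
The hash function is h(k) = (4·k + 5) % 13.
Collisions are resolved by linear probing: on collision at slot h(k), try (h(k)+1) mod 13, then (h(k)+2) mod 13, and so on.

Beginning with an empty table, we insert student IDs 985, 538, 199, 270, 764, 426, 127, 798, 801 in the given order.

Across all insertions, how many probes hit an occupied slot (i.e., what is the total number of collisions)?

Insert 985: h=6, slot 6 empty → index 6.
Insert 538: h=12, slot 12 empty → index 12.
Insert 199: h=8, slot 8 empty → index 8.
Insert 270: h=6, slot 6 occupied → index 7.
Insert 764: h=6, slots 6,7,8 occupied → index 9.
Insert 426: h=6, slots 6,7,8,9 occupied → index 10.
Insert 127: h=6, slots 6,7,8,9,10 occupied → index 11.
Insert 798: h=12, slot 12 occupied → index 0.
Insert 801: h=11, slots 11,12,0 occupied → index 1.
Table: [798, 801, -, -, -, -, 985, 270, 199, 764, 426, 127, 538]

17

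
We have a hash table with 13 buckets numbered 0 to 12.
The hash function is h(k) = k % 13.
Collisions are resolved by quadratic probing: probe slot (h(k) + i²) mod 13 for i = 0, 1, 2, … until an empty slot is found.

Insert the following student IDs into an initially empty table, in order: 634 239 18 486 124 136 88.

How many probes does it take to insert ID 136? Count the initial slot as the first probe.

Insert 634: h=10, slot 10 empty => index 10.
Insert 239: h=5, slot 5 empty => index 5.
Insert 18: h=5, slot 5 occupied => index 6.
Insert 486: h=5, slots 5,6 occupied => index 9.
Insert 124: h=7, slot 7 empty => index 7.
Insert 136: h=6, slots 6,7,10 occupied => index 2.
Insert 88: h=10, slot 10 occupied => index 11.
Table: [., ., 136, ., ., 239, 18, 124, ., 486, 634, 88, .]

4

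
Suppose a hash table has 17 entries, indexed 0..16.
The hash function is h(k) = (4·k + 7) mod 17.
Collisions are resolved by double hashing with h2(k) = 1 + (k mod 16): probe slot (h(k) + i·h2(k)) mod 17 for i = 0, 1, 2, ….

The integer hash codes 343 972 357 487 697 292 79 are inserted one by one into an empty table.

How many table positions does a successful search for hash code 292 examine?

3

343: h=2 -> slot 2
972: h=2, h2=13, probe 2,15 -> slot 15
357: h=7 -> slot 7
487: h=0 -> slot 0
697: h=7, h2=10, probe 7,0,10 -> slot 10
292: h=2, h2=5, probe 2,7,12 -> slot 12
79: h=0, h2=16, probe 0,16 -> slot 16
Table: [487, —, 343, —, —, —, —, 357, —, —, 697, —, 292, —, —, 972, 79]
Lookup 292: h=2, h2=5, probe 2,7,12 → found at 12.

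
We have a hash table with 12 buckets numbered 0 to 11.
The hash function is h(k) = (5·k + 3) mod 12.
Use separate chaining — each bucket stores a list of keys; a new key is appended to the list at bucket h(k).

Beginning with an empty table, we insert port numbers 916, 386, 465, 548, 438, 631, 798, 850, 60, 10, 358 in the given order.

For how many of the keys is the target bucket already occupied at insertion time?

3

Insert 916: h=11, bucket 11 empty -> new chain.
Insert 386: h=1, bucket 1 empty -> new chain.
Insert 465: h=0, bucket 0 empty -> new chain.
Insert 548: h=7, bucket 7 empty -> new chain.
Insert 438: h=9, bucket 9 empty -> new chain.
Insert 631: h=2, bucket 2 empty -> new chain.
Insert 798: h=9, bucket 9 nonempty -> append to chain.
Insert 850: h=5, bucket 5 empty -> new chain.
Insert 60: h=3, bucket 3 empty -> new chain.
Insert 10: h=5, bucket 5 nonempty -> append to chain.
Insert 358: h=5, bucket 5 nonempty -> append to chain.
Final buckets:
0: 465
1: 386
2: 631
3: 60
4: —
5: 850 -> 10 -> 358
6: —
7: 548
8: —
9: 438 -> 798
10: —
11: 916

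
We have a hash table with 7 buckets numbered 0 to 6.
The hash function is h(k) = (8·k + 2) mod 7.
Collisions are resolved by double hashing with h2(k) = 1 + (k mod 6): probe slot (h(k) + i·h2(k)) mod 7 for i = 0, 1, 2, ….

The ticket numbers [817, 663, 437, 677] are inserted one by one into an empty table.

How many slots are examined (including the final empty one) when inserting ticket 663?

2

817: h=0 => slot 0
663: h=0, h2=4, probe 0,4 => slot 4
437: h=5 => slot 5
677: h=0, h2=6, probe 0,6 => slot 6
Table: [817, _, _, _, 663, 437, 677]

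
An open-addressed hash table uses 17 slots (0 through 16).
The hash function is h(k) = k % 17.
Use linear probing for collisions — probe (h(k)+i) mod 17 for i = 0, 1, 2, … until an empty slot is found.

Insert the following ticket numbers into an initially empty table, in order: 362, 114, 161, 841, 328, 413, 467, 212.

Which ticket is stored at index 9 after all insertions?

841

362 hashes to 5; slot 5 is free -> place at 5.
114 hashes to 12; slot 12 is free -> place at 12.
161 hashes to 8; slot 8 is free -> place at 8.
841 hashes to 8; 8 taken -> place at 9.
328 hashes to 5; 5 taken -> place at 6.
413 hashes to 5; 5,6 taken -> place at 7.
467 hashes to 8; 8,9 taken -> place at 10.
212 hashes to 8; 8,9,10 taken -> place at 11.
Table: [—, —, —, —, —, 362, 328, 413, 161, 841, 467, 212, 114, —, —, —, —]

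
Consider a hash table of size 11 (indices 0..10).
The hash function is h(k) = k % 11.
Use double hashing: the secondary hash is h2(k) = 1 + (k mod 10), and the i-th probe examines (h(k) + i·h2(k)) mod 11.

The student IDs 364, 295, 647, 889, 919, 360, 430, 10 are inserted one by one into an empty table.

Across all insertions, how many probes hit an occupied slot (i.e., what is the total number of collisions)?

7

Insert 364: h=1, slot 1 empty => index 1.
Insert 295: h=9, slot 9 empty => index 9.
Insert 647: h=9, h2=8, slot 9 occupied => index 6.
Insert 889: h=9, h2=10, slot 9 occupied => index 8.
Insert 919: h=6, h2=10, slot 6 occupied => index 5.
Insert 360: h=8, h2=1, slots 8,9 occupied => index 10.
Insert 430: h=1, h2=1, slot 1 occupied => index 2.
Insert 10: h=10, h2=1, slot 10 occupied => index 0.
Table: [10, 364, 430, ∅, ∅, 919, 647, ∅, 889, 295, 360]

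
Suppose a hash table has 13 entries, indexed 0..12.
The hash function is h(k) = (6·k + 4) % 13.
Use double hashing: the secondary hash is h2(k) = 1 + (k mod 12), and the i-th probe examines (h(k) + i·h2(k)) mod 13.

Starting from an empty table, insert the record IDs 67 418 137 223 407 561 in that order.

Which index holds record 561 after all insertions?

Insert 67: h=3, slot 3 empty => index 3.
Insert 418: h=3, h2=11, slot 3 occupied => index 1.
Insert 137: h=7, slot 7 empty => index 7.
Insert 223: h=3, h2=8, slot 3 occupied => index 11.
Insert 407: h=2, slot 2 empty => index 2.
Insert 561: h=3, h2=10, slot 3 occupied => index 0.
Table: [561, 418, 407, 67, -, -, -, 137, -, -, -, 223, -]

0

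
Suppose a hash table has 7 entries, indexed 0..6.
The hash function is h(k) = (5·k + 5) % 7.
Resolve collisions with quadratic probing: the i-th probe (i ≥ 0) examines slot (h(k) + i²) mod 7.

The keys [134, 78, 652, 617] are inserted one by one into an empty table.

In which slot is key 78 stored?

134 hashes to 3; slot 3 is free -> place at 3.
78 hashes to 3; 3 taken -> place at 4.
652 hashes to 3; 3,4 taken -> place at 0.
617 hashes to 3; 3,4,0 taken -> place at 5.
Table: [652, —, —, 134, 78, 617, —]

4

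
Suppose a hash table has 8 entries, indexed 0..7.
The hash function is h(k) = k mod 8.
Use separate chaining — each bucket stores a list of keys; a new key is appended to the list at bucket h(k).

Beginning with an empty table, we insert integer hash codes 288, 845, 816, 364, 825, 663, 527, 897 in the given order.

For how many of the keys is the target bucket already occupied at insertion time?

3

Insert 288: h=0, bucket 0 empty -> new chain.
Insert 845: h=5, bucket 5 empty -> new chain.
Insert 816: h=0, bucket 0 nonempty -> append to chain.
Insert 364: h=4, bucket 4 empty -> new chain.
Insert 825: h=1, bucket 1 empty -> new chain.
Insert 663: h=7, bucket 7 empty -> new chain.
Insert 527: h=7, bucket 7 nonempty -> append to chain.
Insert 897: h=1, bucket 1 nonempty -> append to chain.
Final buckets:
0: 288 -> 816
1: 825 -> 897
2: —
3: —
4: 364
5: 845
6: —
7: 663 -> 527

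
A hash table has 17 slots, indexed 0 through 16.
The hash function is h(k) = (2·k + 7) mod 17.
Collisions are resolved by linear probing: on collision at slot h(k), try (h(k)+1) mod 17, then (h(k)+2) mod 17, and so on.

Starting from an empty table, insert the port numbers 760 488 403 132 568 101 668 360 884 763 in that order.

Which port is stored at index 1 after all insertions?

668

760 hashes to 14; slot 14 is free => place at 14.
488 hashes to 14; 14 taken => place at 15.
403 hashes to 14; 14,15 taken => place at 16.
132 hashes to 16; 16 taken => place at 0.
568 hashes to 4; slot 4 is free => place at 4.
101 hashes to 5; slot 5 is free => place at 5.
668 hashes to 0; 0 taken => place at 1.
360 hashes to 13; slot 13 is free => place at 13.
884 hashes to 7; slot 7 is free => place at 7.
763 hashes to 3; slot 3 is free => place at 3.
Table: [132, 668, -, 763, 568, 101, -, 884, -, -, -, -, -, 360, 760, 488, 403]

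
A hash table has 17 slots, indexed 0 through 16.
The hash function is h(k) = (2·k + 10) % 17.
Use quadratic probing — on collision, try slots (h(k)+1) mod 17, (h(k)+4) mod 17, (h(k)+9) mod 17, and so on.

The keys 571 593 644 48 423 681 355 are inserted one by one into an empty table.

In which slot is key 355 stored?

15

Insert 571: h=13, slot 13 empty → index 13.
Insert 593: h=6, slot 6 empty → index 6.
Insert 644: h=6, slot 6 occupied → index 7.
Insert 48: h=4, slot 4 empty → index 4.
Insert 423: h=6, slots 6,7 occupied → index 10.
Insert 681: h=12, slot 12 empty → index 12.
Insert 355: h=6, slots 6,7,10 occupied → index 15.
Table: [-, -, -, -, 48, -, 593, 644, -, -, 423, -, 681, 571, -, 355, -]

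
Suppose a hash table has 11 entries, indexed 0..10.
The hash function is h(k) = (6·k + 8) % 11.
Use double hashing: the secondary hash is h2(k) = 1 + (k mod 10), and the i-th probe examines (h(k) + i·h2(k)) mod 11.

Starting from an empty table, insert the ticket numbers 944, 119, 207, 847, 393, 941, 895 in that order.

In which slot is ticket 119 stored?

6

Insert 944: h=7, slot 7 empty => index 7.
Insert 119: h=7, h2=10, slot 7 occupied => index 6.
Insert 207: h=7, h2=8, slot 7 occupied => index 4.
Insert 847: h=8, slot 8 empty => index 8.
Insert 393: h=1, slot 1 empty => index 1.
Insert 941: h=0, slot 0 empty => index 0.
Insert 895: h=10, slot 10 empty => index 10.
Table: [941, 393, _, _, 207, _, 119, 944, 847, _, 895]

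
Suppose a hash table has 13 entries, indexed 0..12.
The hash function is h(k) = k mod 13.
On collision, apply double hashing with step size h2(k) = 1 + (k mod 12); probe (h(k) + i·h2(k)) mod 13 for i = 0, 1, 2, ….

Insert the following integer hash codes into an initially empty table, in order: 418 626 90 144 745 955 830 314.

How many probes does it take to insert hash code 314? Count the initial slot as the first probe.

418 hashes to 2; slot 2 is free -> place at 2.
626 hashes to 2, h2=3; 2 taken -> place at 5.
90 hashes to 12; slot 12 is free -> place at 12.
144 hashes to 1; slot 1 is free -> place at 1.
745 hashes to 4; slot 4 is free -> place at 4.
955 hashes to 6; slot 6 is free -> place at 6.
830 hashes to 11; slot 11 is free -> place at 11.
314 hashes to 2, h2=3; 2,5 taken -> place at 8.
Table: [—, 144, 418, —, 745, 626, 955, —, 314, —, —, 830, 90]

3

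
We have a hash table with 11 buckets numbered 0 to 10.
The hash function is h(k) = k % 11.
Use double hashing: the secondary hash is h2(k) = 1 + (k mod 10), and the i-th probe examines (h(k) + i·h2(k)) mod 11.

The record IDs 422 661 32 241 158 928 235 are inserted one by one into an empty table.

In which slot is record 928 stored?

422: h=4 => slot 4
661: h=1 => slot 1
32: h=10 => slot 10
241: h=10, h2=2, probe 10,1,3 => slot 3
158: h=4, h2=9, probe 4,2 => slot 2
928: h=4, h2=9, probe 4,2,0 => slot 0
235: h=4, h2=6, probe 4,10,5 => slot 5
Table: [928, 661, 158, 241, 422, 235, —, —, —, —, 32]

0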